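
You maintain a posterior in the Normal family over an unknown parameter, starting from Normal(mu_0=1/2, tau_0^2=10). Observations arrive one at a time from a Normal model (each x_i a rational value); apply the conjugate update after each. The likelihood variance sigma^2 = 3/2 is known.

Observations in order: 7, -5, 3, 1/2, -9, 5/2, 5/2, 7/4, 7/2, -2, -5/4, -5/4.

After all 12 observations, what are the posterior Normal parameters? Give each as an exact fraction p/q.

mu_0=31/162, tau_0^2=10/81

obs 1: x=7 → posterior Normal(283/46, 30/23)
obs 2: x=-5 → posterior Normal(83/86, 30/43)
obs 3: x=3 → posterior Normal(29/18, 10/21)
obs 4: x=1/2 → posterior Normal(223/166, 30/83)
obs 5: x=-9 → posterior Normal(-137/206, 30/103)
obs 6: x=5/2 → posterior Normal(-37/246, 10/41)
obs 7: x=5/2 → posterior Normal(63/286, 30/143)
obs 8: x=7/4 → posterior Normal(133/326, 30/163)
obs 9: x=7/2 → posterior Normal(91/122, 10/61)
obs 10: x=-2 → posterior Normal(193/406, 30/203)
obs 11: x=-5/4 → posterior Normal(143/446, 30/223)
obs 12: x=-5/4 → posterior Normal(31/162, 10/81)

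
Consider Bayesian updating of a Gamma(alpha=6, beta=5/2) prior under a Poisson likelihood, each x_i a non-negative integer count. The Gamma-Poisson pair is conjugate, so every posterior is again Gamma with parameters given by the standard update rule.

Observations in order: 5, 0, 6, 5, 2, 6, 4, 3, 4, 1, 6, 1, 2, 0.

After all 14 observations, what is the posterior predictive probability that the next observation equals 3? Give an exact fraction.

obs 1: x=5 → posterior Gamma(11, 7/2)
obs 2: x=0 → posterior Gamma(11, 9/2)
obs 3: x=6 → posterior Gamma(17, 11/2)
obs 4: x=5 → posterior Gamma(22, 13/2)
obs 5: x=2 → posterior Gamma(24, 15/2)
obs 6: x=6 → posterior Gamma(30, 17/2)
obs 7: x=4 → posterior Gamma(34, 19/2)
obs 8: x=3 → posterior Gamma(37, 21/2)
obs 9: x=4 → posterior Gamma(41, 23/2)
obs 10: x=1 → posterior Gamma(42, 25/2)
obs 11: x=6 → posterior Gamma(48, 27/2)
obs 12: x=1 → posterior Gamma(49, 29/2)
obs 13: x=2 → posterior Gamma(51, 31/2)
obs 14: x=0 → posterior Gamma(51, 33/2)

52119358267371589233098567827396810801573278057774499156660172879576569543677739536/239703510784641058652693795677930848484052320179760187102147028781473636627197265625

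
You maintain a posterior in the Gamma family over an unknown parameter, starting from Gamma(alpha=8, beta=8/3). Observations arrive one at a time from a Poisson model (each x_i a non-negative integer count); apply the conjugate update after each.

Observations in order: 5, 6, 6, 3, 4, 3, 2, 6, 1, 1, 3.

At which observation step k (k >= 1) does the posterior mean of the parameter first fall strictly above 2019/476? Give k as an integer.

k = 3

obs 1: x=5 → posterior Gamma(13, 11/3)
obs 2: x=6 → posterior Gamma(19, 14/3)
obs 3: x=6 → posterior Gamma(25, 17/3)
obs 4: x=3 → posterior Gamma(28, 20/3)
obs 5: x=4 → posterior Gamma(32, 23/3)
obs 6: x=3 → posterior Gamma(35, 26/3)
obs 7: x=2 → posterior Gamma(37, 29/3)
obs 8: x=6 → posterior Gamma(43, 32/3)
obs 9: x=1 → posterior Gamma(44, 35/3)
obs 10: x=1 → posterior Gamma(45, 38/3)
obs 11: x=3 → posterior Gamma(48, 41/3)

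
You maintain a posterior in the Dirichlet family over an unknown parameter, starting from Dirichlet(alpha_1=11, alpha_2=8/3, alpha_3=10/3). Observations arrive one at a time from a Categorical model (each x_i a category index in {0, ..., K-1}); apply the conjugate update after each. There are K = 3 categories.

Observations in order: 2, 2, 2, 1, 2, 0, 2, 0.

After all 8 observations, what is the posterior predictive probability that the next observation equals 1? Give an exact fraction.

obs 1: x=2 → posterior Dirichlet(11, 8/3, 13/3)
obs 2: x=2 → posterior Dirichlet(11, 8/3, 16/3)
obs 3: x=2 → posterior Dirichlet(11, 8/3, 19/3)
obs 4: x=1 → posterior Dirichlet(11, 11/3, 19/3)
obs 5: x=2 → posterior Dirichlet(11, 11/3, 22/3)
obs 6: x=0 → posterior Dirichlet(12, 11/3, 22/3)
obs 7: x=2 → posterior Dirichlet(12, 11/3, 25/3)
obs 8: x=0 → posterior Dirichlet(13, 11/3, 25/3)

11/75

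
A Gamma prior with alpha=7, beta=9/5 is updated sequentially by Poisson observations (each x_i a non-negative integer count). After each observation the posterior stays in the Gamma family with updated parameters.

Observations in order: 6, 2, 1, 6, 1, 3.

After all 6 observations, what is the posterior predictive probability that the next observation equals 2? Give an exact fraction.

obs 1: x=6 → posterior Gamma(13, 14/5)
obs 2: x=2 → posterior Gamma(15, 19/5)
obs 3: x=1 → posterior Gamma(16, 24/5)
obs 4: x=6 → posterior Gamma(22, 29/5)
obs 5: x=1 → posterior Gamma(23, 34/5)
obs 6: x=3 → posterior Gamma(26, 39/5)

2046100247132968241944585517543913056393882775/10391421032197647794809234661696680461196066816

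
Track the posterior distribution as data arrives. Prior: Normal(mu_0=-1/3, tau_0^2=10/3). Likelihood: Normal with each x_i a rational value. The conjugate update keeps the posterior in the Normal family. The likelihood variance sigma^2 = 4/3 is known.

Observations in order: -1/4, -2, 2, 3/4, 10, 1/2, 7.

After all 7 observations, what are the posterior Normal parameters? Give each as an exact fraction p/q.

mu_0=268/111, tau_0^2=20/111

obs 1: x=-1/4 → posterior Normal(-23/84, 20/21)
obs 2: x=-2 → posterior Normal(-143/144, 5/9)
obs 3: x=2 → posterior Normal(-23/204, 20/51)
obs 4: x=3/4 → posterior Normal(1/12, 10/33)
obs 5: x=10 → posterior Normal(311/162, 20/81)
obs 6: x=1/2 → posterior Normal(163/96, 5/24)
obs 7: x=7 → posterior Normal(268/111, 20/111)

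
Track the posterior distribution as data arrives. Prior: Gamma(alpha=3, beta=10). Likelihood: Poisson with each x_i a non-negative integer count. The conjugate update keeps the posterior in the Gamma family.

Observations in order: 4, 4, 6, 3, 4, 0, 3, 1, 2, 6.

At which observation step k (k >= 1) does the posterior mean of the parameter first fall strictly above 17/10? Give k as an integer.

obs 1: x=4 → posterior Gamma(7, 11)
obs 2: x=4 → posterior Gamma(11, 12)
obs 3: x=6 → posterior Gamma(17, 13)
obs 4: x=3 → posterior Gamma(20, 14)
obs 5: x=4 → posterior Gamma(24, 15)
obs 6: x=0 → posterior Gamma(24, 16)
obs 7: x=3 → posterior Gamma(27, 17)
obs 8: x=1 → posterior Gamma(28, 18)
obs 9: x=2 → posterior Gamma(30, 19)
obs 10: x=6 → posterior Gamma(36, 20)

k = 10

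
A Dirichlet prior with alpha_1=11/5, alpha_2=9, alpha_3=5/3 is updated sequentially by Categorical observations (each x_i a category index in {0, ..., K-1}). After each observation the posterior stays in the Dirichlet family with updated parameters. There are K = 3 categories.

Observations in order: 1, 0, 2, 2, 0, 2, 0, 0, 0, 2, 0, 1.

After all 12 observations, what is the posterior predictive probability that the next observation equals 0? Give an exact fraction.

123/373

obs 1: x=1 → posterior Dirichlet(11/5, 10, 5/3)
obs 2: x=0 → posterior Dirichlet(16/5, 10, 5/3)
obs 3: x=2 → posterior Dirichlet(16/5, 10, 8/3)
obs 4: x=2 → posterior Dirichlet(16/5, 10, 11/3)
obs 5: x=0 → posterior Dirichlet(21/5, 10, 11/3)
obs 6: x=2 → posterior Dirichlet(21/5, 10, 14/3)
obs 7: x=0 → posterior Dirichlet(26/5, 10, 14/3)
obs 8: x=0 → posterior Dirichlet(31/5, 10, 14/3)
obs 9: x=0 → posterior Dirichlet(36/5, 10, 14/3)
obs 10: x=2 → posterior Dirichlet(36/5, 10, 17/3)
obs 11: x=0 → posterior Dirichlet(41/5, 10, 17/3)
obs 12: x=1 → posterior Dirichlet(41/5, 11, 17/3)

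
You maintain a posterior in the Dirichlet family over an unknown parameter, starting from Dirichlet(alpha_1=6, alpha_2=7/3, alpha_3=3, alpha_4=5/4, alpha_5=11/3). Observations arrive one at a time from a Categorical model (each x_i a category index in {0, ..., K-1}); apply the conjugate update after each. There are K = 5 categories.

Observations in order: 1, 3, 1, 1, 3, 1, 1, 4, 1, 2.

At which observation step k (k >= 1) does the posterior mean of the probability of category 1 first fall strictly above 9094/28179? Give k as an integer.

k = 9

obs 1: x=1 → posterior Dirichlet(6, 10/3, 3, 5/4, 11/3)
obs 2: x=3 → posterior Dirichlet(6, 10/3, 3, 9/4, 11/3)
obs 3: x=1 → posterior Dirichlet(6, 13/3, 3, 9/4, 11/3)
obs 4: x=1 → posterior Dirichlet(6, 16/3, 3, 9/4, 11/3)
obs 5: x=3 → posterior Dirichlet(6, 16/3, 3, 13/4, 11/3)
obs 6: x=1 → posterior Dirichlet(6, 19/3, 3, 13/4, 11/3)
obs 7: x=1 → posterior Dirichlet(6, 22/3, 3, 13/4, 11/3)
obs 8: x=4 → posterior Dirichlet(6, 22/3, 3, 13/4, 14/3)
obs 9: x=1 → posterior Dirichlet(6, 25/3, 3, 13/4, 14/3)
obs 10: x=2 → posterior Dirichlet(6, 25/3, 4, 13/4, 14/3)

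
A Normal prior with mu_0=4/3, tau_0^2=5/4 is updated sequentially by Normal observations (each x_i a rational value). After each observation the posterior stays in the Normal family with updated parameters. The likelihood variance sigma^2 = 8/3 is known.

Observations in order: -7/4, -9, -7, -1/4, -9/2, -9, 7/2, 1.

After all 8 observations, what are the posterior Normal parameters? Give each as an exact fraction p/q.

obs 1: x=-7/4 → posterior Normal(197/564, 40/47)
obs 2: x=-9 → posterior Normal(-1423/744, 20/31)
obs 3: x=-7 → posterior Normal(-2683/924, 40/77)
obs 4: x=-1/4 → posterior Normal(-341/138, 10/23)
obs 5: x=-9/2 → posterior Normal(-1769/642, 40/107)
obs 6: x=-9 → posterior Normal(-2579/732, 20/61)
obs 7: x=7/2 → posterior Normal(-1132/411, 40/137)
obs 8: x=1 → posterior Normal(-1087/456, 5/19)

mu_0=-1087/456, tau_0^2=5/19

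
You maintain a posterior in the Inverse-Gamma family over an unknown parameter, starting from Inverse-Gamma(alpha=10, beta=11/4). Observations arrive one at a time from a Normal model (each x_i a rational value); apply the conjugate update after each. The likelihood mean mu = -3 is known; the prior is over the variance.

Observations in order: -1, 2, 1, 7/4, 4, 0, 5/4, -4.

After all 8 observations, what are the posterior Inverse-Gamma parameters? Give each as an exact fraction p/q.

alpha=14, beta=1201/16

obs 1: x=-1 → posterior Inverse-Gamma(21/2, 19/4)
obs 2: x=2 → posterior Inverse-Gamma(11, 69/4)
obs 3: x=1 → posterior Inverse-Gamma(23/2, 101/4)
obs 4: x=7/4 → posterior Inverse-Gamma(12, 1169/32)
obs 5: x=4 → posterior Inverse-Gamma(25/2, 1953/32)
obs 6: x=0 → posterior Inverse-Gamma(13, 2097/32)
obs 7: x=5/4 → posterior Inverse-Gamma(27/2, 1193/16)
obs 8: x=-4 → posterior Inverse-Gamma(14, 1201/16)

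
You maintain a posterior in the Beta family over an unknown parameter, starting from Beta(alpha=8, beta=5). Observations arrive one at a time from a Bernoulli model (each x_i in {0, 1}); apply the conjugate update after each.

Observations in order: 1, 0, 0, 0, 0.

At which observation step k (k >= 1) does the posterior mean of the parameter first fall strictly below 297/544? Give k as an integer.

k = 4

obs 1: x=1 → posterior Beta(9, 5)
obs 2: x=0 → posterior Beta(9, 6)
obs 3: x=0 → posterior Beta(9, 7)
obs 4: x=0 → posterior Beta(9, 8)
obs 5: x=0 → posterior Beta(9, 9)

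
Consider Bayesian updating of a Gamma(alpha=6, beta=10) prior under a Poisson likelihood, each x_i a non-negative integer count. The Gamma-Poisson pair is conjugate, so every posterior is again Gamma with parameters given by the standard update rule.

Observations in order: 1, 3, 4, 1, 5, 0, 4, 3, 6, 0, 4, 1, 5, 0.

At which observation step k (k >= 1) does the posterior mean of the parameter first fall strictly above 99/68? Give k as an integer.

obs 1: x=1 → posterior Gamma(7, 11)
obs 2: x=3 → posterior Gamma(10, 12)
obs 3: x=4 → posterior Gamma(14, 13)
obs 4: x=1 → posterior Gamma(15, 14)
obs 5: x=5 → posterior Gamma(20, 15)
obs 6: x=0 → posterior Gamma(20, 16)
obs 7: x=4 → posterior Gamma(24, 17)
obs 8: x=3 → posterior Gamma(27, 18)
obs 9: x=6 → posterior Gamma(33, 19)
obs 10: x=0 → posterior Gamma(33, 20)
obs 11: x=4 → posterior Gamma(37, 21)
obs 12: x=1 → posterior Gamma(38, 22)
obs 13: x=5 → posterior Gamma(43, 23)
obs 14: x=0 → posterior Gamma(43, 24)

k = 8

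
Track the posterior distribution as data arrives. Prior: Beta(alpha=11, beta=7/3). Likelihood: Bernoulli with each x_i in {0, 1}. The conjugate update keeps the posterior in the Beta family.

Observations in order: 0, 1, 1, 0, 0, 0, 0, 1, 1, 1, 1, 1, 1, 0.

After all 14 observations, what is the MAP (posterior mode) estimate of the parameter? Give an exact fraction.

obs 1: x=0 → posterior Beta(11, 10/3)
obs 2: x=1 → posterior Beta(12, 10/3)
obs 3: x=1 → posterior Beta(13, 10/3)
obs 4: x=0 → posterior Beta(13, 13/3)
obs 5: x=0 → posterior Beta(13, 16/3)
obs 6: x=0 → posterior Beta(13, 19/3)
obs 7: x=0 → posterior Beta(13, 22/3)
obs 8: x=1 → posterior Beta(14, 22/3)
obs 9: x=1 → posterior Beta(15, 22/3)
obs 10: x=1 → posterior Beta(16, 22/3)
obs 11: x=1 → posterior Beta(17, 22/3)
obs 12: x=1 → posterior Beta(18, 22/3)
obs 13: x=1 → posterior Beta(19, 22/3)
obs 14: x=0 → posterior Beta(19, 25/3)

27/38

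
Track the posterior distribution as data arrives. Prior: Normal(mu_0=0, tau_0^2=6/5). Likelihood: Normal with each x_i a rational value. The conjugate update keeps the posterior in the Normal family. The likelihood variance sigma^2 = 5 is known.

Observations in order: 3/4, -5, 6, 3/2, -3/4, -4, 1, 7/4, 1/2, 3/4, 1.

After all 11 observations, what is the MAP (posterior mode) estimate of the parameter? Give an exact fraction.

obs 1: x=3/4 → posterior Normal(9/62, 30/31)
obs 2: x=-5 → posterior Normal(-51/74, 30/37)
obs 3: x=6 → posterior Normal(21/86, 30/43)
obs 4: x=3/2 → posterior Normal(39/98, 30/49)
obs 5: x=-3/4 → posterior Normal(3/11, 6/11)
obs 6: x=-4 → posterior Normal(-9/61, 30/61)
obs 7: x=1 → posterior Normal(-3/67, 30/67)
obs 8: x=7/4 → posterior Normal(15/146, 30/73)
obs 9: x=1/2 → posterior Normal(21/158, 30/79)
obs 10: x=3/4 → posterior Normal(3/17, 6/17)
obs 11: x=1 → posterior Normal(3/13, 30/91)

3/13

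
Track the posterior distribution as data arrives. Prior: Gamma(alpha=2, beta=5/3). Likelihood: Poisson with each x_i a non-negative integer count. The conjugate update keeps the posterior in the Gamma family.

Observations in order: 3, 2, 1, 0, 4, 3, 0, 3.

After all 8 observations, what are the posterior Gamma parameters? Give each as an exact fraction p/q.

alpha=18, beta=29/3

obs 1: x=3 → posterior Gamma(5, 8/3)
obs 2: x=2 → posterior Gamma(7, 11/3)
obs 3: x=1 → posterior Gamma(8, 14/3)
obs 4: x=0 → posterior Gamma(8, 17/3)
obs 5: x=4 → posterior Gamma(12, 20/3)
obs 6: x=3 → posterior Gamma(15, 23/3)
obs 7: x=0 → posterior Gamma(15, 26/3)
obs 8: x=3 → posterior Gamma(18, 29/3)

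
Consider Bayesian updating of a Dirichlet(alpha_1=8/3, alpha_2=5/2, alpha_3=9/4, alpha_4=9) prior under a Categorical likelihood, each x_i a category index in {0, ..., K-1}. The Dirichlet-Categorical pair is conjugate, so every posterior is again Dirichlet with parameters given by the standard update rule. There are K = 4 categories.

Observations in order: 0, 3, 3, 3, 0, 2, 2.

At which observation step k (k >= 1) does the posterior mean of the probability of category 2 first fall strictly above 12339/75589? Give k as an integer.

k = 7

obs 1: x=0 → posterior Dirichlet(11/3, 5/2, 9/4, 9)
obs 2: x=3 → posterior Dirichlet(11/3, 5/2, 9/4, 10)
obs 3: x=3 → posterior Dirichlet(11/3, 5/2, 9/4, 11)
obs 4: x=3 → posterior Dirichlet(11/3, 5/2, 9/4, 12)
obs 5: x=0 → posterior Dirichlet(14/3, 5/2, 9/4, 12)
obs 6: x=2 → posterior Dirichlet(14/3, 5/2, 13/4, 12)
obs 7: x=2 → posterior Dirichlet(14/3, 5/2, 17/4, 12)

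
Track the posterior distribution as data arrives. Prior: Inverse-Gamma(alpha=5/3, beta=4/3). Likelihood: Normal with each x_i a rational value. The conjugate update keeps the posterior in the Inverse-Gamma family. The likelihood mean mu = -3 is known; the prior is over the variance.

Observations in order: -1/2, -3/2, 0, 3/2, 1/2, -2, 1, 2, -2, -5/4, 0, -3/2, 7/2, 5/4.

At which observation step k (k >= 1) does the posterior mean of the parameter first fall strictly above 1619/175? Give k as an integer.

k = 8

obs 1: x=-1/2 → posterior Inverse-Gamma(13/6, 107/24)
obs 2: x=-3/2 → posterior Inverse-Gamma(8/3, 67/12)
obs 3: x=0 → posterior Inverse-Gamma(19/6, 121/12)
obs 4: x=3/2 → posterior Inverse-Gamma(11/3, 485/24)
obs 5: x=1/2 → posterior Inverse-Gamma(25/6, 79/3)
obs 6: x=-2 → posterior Inverse-Gamma(14/3, 161/6)
obs 7: x=1 → posterior Inverse-Gamma(31/6, 209/6)
obs 8: x=2 → posterior Inverse-Gamma(17/3, 142/3)
obs 9: x=-2 → posterior Inverse-Gamma(37/6, 287/6)
obs 10: x=-5/4 → posterior Inverse-Gamma(20/3, 4739/96)
obs 11: x=0 → posterior Inverse-Gamma(43/6, 5171/96)
obs 12: x=-3/2 → posterior Inverse-Gamma(23/3, 5279/96)
obs 13: x=7/2 → posterior Inverse-Gamma(49/6, 7307/96)
obs 14: x=5/4 → posterior Inverse-Gamma(26/3, 4087/48)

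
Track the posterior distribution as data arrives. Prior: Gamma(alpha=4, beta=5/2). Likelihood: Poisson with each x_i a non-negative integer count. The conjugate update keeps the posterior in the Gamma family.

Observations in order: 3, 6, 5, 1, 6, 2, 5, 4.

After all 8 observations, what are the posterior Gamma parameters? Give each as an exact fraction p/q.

alpha=36, beta=21/2

obs 1: x=3 → posterior Gamma(7, 7/2)
obs 2: x=6 → posterior Gamma(13, 9/2)
obs 3: x=5 → posterior Gamma(18, 11/2)
obs 4: x=1 → posterior Gamma(19, 13/2)
obs 5: x=6 → posterior Gamma(25, 15/2)
obs 6: x=2 → posterior Gamma(27, 17/2)
obs 7: x=5 → posterior Gamma(32, 19/2)
obs 8: x=4 → posterior Gamma(36, 21/2)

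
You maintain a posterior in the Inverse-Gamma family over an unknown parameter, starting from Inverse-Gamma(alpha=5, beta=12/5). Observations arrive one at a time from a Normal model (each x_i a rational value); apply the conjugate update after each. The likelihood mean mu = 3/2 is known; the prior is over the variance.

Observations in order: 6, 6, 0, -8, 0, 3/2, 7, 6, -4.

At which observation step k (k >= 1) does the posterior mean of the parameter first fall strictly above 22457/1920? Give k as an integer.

obs 1: x=6 → posterior Inverse-Gamma(11/2, 501/40)
obs 2: x=6 → posterior Inverse-Gamma(6, 453/20)
obs 3: x=0 → posterior Inverse-Gamma(13/2, 951/40)
obs 4: x=-8 → posterior Inverse-Gamma(7, 689/10)
obs 5: x=0 → posterior Inverse-Gamma(15/2, 2801/40)
obs 6: x=3/2 → posterior Inverse-Gamma(8, 2801/40)
obs 7: x=7 → posterior Inverse-Gamma(17/2, 1703/20)
obs 8: x=6 → posterior Inverse-Gamma(9, 3811/40)
obs 9: x=-4 → posterior Inverse-Gamma(19/2, 552/5)

k = 8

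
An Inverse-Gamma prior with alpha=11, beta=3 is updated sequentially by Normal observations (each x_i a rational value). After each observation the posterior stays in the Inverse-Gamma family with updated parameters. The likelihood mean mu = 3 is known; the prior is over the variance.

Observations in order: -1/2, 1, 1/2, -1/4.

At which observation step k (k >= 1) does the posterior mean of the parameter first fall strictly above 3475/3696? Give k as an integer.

obs 1: x=-1/2 → posterior Inverse-Gamma(23/2, 73/8)
obs 2: x=1 → posterior Inverse-Gamma(12, 89/8)
obs 3: x=1/2 → posterior Inverse-Gamma(25/2, 57/4)
obs 4: x=-1/4 → posterior Inverse-Gamma(13, 625/32)

k = 2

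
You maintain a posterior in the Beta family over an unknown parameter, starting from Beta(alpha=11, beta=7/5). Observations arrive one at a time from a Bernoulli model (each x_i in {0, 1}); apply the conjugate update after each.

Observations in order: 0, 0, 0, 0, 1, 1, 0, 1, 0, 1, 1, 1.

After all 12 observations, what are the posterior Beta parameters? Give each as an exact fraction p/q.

alpha=17, beta=37/5

obs 1: x=0 → posterior Beta(11, 12/5)
obs 2: x=0 → posterior Beta(11, 17/5)
obs 3: x=0 → posterior Beta(11, 22/5)
obs 4: x=0 → posterior Beta(11, 27/5)
obs 5: x=1 → posterior Beta(12, 27/5)
obs 6: x=1 → posterior Beta(13, 27/5)
obs 7: x=0 → posterior Beta(13, 32/5)
obs 8: x=1 → posterior Beta(14, 32/5)
obs 9: x=0 → posterior Beta(14, 37/5)
obs 10: x=1 → posterior Beta(15, 37/5)
obs 11: x=1 → posterior Beta(16, 37/5)
obs 12: x=1 → posterior Beta(17, 37/5)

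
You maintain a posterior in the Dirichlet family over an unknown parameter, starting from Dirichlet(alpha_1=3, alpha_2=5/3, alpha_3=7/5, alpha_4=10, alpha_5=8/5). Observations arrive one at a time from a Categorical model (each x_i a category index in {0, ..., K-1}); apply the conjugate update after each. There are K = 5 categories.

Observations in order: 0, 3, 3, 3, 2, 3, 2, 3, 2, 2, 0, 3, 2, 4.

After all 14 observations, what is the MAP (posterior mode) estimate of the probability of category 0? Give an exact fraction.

3/20

obs 1: x=0 → posterior Dirichlet(4, 5/3, 7/5, 10, 8/5)
obs 2: x=3 → posterior Dirichlet(4, 5/3, 7/5, 11, 8/5)
obs 3: x=3 → posterior Dirichlet(4, 5/3, 7/5, 12, 8/5)
obs 4: x=3 → posterior Dirichlet(4, 5/3, 7/5, 13, 8/5)
obs 5: x=2 → posterior Dirichlet(4, 5/3, 12/5, 13, 8/5)
obs 6: x=3 → posterior Dirichlet(4, 5/3, 12/5, 14, 8/5)
obs 7: x=2 → posterior Dirichlet(4, 5/3, 17/5, 14, 8/5)
obs 8: x=3 → posterior Dirichlet(4, 5/3, 17/5, 15, 8/5)
obs 9: x=2 → posterior Dirichlet(4, 5/3, 22/5, 15, 8/5)
obs 10: x=2 → posterior Dirichlet(4, 5/3, 27/5, 15, 8/5)
obs 11: x=0 → posterior Dirichlet(5, 5/3, 27/5, 15, 8/5)
obs 12: x=3 → posterior Dirichlet(5, 5/3, 27/5, 16, 8/5)
obs 13: x=2 → posterior Dirichlet(5, 5/3, 32/5, 16, 8/5)
obs 14: x=4 → posterior Dirichlet(5, 5/3, 32/5, 16, 13/5)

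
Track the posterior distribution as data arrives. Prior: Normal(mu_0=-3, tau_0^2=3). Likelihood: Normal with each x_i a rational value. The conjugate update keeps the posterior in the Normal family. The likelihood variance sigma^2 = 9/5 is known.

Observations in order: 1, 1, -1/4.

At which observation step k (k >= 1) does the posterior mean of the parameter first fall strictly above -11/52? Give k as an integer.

k = 2

obs 1: x=1 → posterior Normal(-1/2, 9/8)
obs 2: x=1 → posterior Normal(1/13, 9/13)
obs 3: x=-1/4 → posterior Normal(-1/72, 1/2)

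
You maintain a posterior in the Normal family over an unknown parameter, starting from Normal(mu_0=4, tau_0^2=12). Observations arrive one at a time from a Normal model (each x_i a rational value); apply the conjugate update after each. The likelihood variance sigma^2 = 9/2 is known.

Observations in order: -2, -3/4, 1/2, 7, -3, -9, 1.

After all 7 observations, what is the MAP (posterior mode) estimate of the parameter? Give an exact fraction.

obs 1: x=-2 → posterior Normal(-4/11, 36/11)
obs 2: x=-3/4 → posterior Normal(-10/19, 36/19)
obs 3: x=1/2 → posterior Normal(-2/9, 4/3)
obs 4: x=7 → posterior Normal(10/7, 36/35)
obs 5: x=-3 → posterior Normal(26/43, 36/43)
obs 6: x=-9 → posterior Normal(-46/51, 12/17)
obs 7: x=1 → posterior Normal(-38/59, 36/59)

-38/59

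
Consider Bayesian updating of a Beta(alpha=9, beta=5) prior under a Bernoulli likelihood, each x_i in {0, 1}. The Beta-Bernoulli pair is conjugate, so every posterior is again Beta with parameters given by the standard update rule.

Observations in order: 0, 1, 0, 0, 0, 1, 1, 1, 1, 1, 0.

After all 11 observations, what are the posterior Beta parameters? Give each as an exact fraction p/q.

obs 1: x=0 → posterior Beta(9, 6)
obs 2: x=1 → posterior Beta(10, 6)
obs 3: x=0 → posterior Beta(10, 7)
obs 4: x=0 → posterior Beta(10, 8)
obs 5: x=0 → posterior Beta(10, 9)
obs 6: x=1 → posterior Beta(11, 9)
obs 7: x=1 → posterior Beta(12, 9)
obs 8: x=1 → posterior Beta(13, 9)
obs 9: x=1 → posterior Beta(14, 9)
obs 10: x=1 → posterior Beta(15, 9)
obs 11: x=0 → posterior Beta(15, 10)

alpha=15, beta=10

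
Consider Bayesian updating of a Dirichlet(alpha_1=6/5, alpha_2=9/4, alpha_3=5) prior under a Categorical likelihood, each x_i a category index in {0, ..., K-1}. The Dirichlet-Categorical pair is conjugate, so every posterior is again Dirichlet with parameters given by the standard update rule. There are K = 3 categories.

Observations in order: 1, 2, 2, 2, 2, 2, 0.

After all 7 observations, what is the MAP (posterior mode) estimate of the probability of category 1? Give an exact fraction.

15/83

obs 1: x=1 → posterior Dirichlet(6/5, 13/4, 5)
obs 2: x=2 → posterior Dirichlet(6/5, 13/4, 6)
obs 3: x=2 → posterior Dirichlet(6/5, 13/4, 7)
obs 4: x=2 → posterior Dirichlet(6/5, 13/4, 8)
obs 5: x=2 → posterior Dirichlet(6/5, 13/4, 9)
obs 6: x=2 → posterior Dirichlet(6/5, 13/4, 10)
obs 7: x=0 → posterior Dirichlet(11/5, 13/4, 10)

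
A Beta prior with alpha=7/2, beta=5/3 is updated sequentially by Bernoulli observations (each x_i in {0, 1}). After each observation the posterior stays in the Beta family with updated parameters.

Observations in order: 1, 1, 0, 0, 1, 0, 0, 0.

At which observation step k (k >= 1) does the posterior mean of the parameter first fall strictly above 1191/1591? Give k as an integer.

k = 2

obs 1: x=1 → posterior Beta(9/2, 5/3)
obs 2: x=1 → posterior Beta(11/2, 5/3)
obs 3: x=0 → posterior Beta(11/2, 8/3)
obs 4: x=0 → posterior Beta(11/2, 11/3)
obs 5: x=1 → posterior Beta(13/2, 11/3)
obs 6: x=0 → posterior Beta(13/2, 14/3)
obs 7: x=0 → posterior Beta(13/2, 17/3)
obs 8: x=0 → posterior Beta(13/2, 20/3)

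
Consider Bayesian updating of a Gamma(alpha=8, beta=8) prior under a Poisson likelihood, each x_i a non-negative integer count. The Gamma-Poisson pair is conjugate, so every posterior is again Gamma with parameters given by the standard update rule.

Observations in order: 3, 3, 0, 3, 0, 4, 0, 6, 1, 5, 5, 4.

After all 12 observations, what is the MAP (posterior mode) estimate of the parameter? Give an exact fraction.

41/20

obs 1: x=3 → posterior Gamma(11, 9)
obs 2: x=3 → posterior Gamma(14, 10)
obs 3: x=0 → posterior Gamma(14, 11)
obs 4: x=3 → posterior Gamma(17, 12)
obs 5: x=0 → posterior Gamma(17, 13)
obs 6: x=4 → posterior Gamma(21, 14)
obs 7: x=0 → posterior Gamma(21, 15)
obs 8: x=6 → posterior Gamma(27, 16)
obs 9: x=1 → posterior Gamma(28, 17)
obs 10: x=5 → posterior Gamma(33, 18)
obs 11: x=5 → posterior Gamma(38, 19)
obs 12: x=4 → posterior Gamma(42, 20)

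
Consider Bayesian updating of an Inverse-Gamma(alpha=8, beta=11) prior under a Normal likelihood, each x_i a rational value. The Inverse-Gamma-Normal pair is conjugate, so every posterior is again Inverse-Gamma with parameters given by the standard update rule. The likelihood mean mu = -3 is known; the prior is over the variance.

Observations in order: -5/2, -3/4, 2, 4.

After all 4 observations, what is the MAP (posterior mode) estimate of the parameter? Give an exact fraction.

1621/352

obs 1: x=-5/2 → posterior Inverse-Gamma(17/2, 89/8)
obs 2: x=-3/4 → posterior Inverse-Gamma(9, 437/32)
obs 3: x=2 → posterior Inverse-Gamma(19/2, 837/32)
obs 4: x=4 → posterior Inverse-Gamma(10, 1621/32)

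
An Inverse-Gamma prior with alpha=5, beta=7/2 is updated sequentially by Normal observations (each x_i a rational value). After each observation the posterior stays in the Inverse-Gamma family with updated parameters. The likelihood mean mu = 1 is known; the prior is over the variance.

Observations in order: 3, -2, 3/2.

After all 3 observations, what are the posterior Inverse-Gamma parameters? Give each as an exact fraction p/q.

obs 1: x=3 → posterior Inverse-Gamma(11/2, 11/2)
obs 2: x=-2 → posterior Inverse-Gamma(6, 10)
obs 3: x=3/2 → posterior Inverse-Gamma(13/2, 81/8)

alpha=13/2, beta=81/8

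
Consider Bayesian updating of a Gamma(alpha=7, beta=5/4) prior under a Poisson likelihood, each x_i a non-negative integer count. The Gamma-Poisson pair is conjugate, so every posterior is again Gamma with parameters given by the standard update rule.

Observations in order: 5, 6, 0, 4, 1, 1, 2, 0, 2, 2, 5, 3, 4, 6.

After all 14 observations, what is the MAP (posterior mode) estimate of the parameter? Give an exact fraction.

188/61

obs 1: x=5 → posterior Gamma(12, 9/4)
obs 2: x=6 → posterior Gamma(18, 13/4)
obs 3: x=0 → posterior Gamma(18, 17/4)
obs 4: x=4 → posterior Gamma(22, 21/4)
obs 5: x=1 → posterior Gamma(23, 25/4)
obs 6: x=1 → posterior Gamma(24, 29/4)
obs 7: x=2 → posterior Gamma(26, 33/4)
obs 8: x=0 → posterior Gamma(26, 37/4)
obs 9: x=2 → posterior Gamma(28, 41/4)
obs 10: x=2 → posterior Gamma(30, 45/4)
obs 11: x=5 → posterior Gamma(35, 49/4)
obs 12: x=3 → posterior Gamma(38, 53/4)
obs 13: x=4 → posterior Gamma(42, 57/4)
obs 14: x=6 → posterior Gamma(48, 61/4)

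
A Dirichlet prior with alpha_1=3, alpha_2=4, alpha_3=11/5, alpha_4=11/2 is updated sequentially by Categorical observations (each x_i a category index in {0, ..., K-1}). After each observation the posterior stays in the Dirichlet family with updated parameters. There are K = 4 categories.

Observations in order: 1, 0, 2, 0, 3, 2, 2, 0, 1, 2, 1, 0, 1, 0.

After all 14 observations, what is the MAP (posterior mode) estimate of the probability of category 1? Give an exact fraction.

obs 1: x=1 → posterior Dirichlet(3, 5, 11/5, 11/2)
obs 2: x=0 → posterior Dirichlet(4, 5, 11/5, 11/2)
obs 3: x=2 → posterior Dirichlet(4, 5, 16/5, 11/2)
obs 4: x=0 → posterior Dirichlet(5, 5, 16/5, 11/2)
obs 5: x=3 → posterior Dirichlet(5, 5, 16/5, 13/2)
obs 6: x=2 → posterior Dirichlet(5, 5, 21/5, 13/2)
obs 7: x=2 → posterior Dirichlet(5, 5, 26/5, 13/2)
obs 8: x=0 → posterior Dirichlet(6, 5, 26/5, 13/2)
obs 9: x=1 → posterior Dirichlet(6, 6, 26/5, 13/2)
obs 10: x=2 → posterior Dirichlet(6, 6, 31/5, 13/2)
obs 11: x=1 → posterior Dirichlet(6, 7, 31/5, 13/2)
obs 12: x=0 → posterior Dirichlet(7, 7, 31/5, 13/2)
obs 13: x=1 → posterior Dirichlet(7, 8, 31/5, 13/2)
obs 14: x=0 → posterior Dirichlet(8, 8, 31/5, 13/2)

70/247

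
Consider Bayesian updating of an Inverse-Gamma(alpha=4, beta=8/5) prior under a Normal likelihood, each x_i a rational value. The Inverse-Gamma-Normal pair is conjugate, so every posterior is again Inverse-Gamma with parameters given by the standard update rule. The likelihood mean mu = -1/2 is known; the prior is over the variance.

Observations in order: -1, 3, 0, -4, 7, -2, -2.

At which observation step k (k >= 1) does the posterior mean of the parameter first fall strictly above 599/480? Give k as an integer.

k = 2

obs 1: x=-1 → posterior Inverse-Gamma(9/2, 69/40)
obs 2: x=3 → posterior Inverse-Gamma(5, 157/20)
obs 3: x=0 → posterior Inverse-Gamma(11/2, 319/40)
obs 4: x=-4 → posterior Inverse-Gamma(6, 141/10)
obs 5: x=7 → posterior Inverse-Gamma(13/2, 1689/40)
obs 6: x=-2 → posterior Inverse-Gamma(7, 867/20)
obs 7: x=-2 → posterior Inverse-Gamma(15/2, 1779/40)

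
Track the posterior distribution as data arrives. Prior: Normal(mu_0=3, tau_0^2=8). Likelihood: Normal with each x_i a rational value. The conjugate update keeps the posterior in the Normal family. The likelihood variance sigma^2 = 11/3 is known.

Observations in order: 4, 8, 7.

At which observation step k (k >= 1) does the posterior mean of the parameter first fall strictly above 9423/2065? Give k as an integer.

obs 1: x=4 → posterior Normal(129/35, 88/35)
obs 2: x=8 → posterior Normal(321/59, 88/59)
obs 3: x=7 → posterior Normal(489/83, 88/83)

k = 2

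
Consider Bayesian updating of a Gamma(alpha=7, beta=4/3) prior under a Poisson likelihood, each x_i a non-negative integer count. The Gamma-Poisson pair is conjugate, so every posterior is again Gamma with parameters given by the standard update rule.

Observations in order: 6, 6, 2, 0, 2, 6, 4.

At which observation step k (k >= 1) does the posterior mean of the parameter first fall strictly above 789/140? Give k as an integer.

k = 2

obs 1: x=6 → posterior Gamma(13, 7/3)
obs 2: x=6 → posterior Gamma(19, 10/3)
obs 3: x=2 → posterior Gamma(21, 13/3)
obs 4: x=0 → posterior Gamma(21, 16/3)
obs 5: x=2 → posterior Gamma(23, 19/3)
obs 6: x=6 → posterior Gamma(29, 22/3)
obs 7: x=4 → posterior Gamma(33, 25/3)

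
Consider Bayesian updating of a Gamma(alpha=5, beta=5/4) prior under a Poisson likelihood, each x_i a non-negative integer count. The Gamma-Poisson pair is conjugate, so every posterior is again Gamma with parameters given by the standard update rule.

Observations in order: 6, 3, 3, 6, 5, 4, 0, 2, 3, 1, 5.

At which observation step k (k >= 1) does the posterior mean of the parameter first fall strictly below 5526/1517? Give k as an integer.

k = 9

obs 1: x=6 → posterior Gamma(11, 9/4)
obs 2: x=3 → posterior Gamma(14, 13/4)
obs 3: x=3 → posterior Gamma(17, 17/4)
obs 4: x=6 → posterior Gamma(23, 21/4)
obs 5: x=5 → posterior Gamma(28, 25/4)
obs 6: x=4 → posterior Gamma(32, 29/4)
obs 7: x=0 → posterior Gamma(32, 33/4)
obs 8: x=2 → posterior Gamma(34, 37/4)
obs 9: x=3 → posterior Gamma(37, 41/4)
obs 10: x=1 → posterior Gamma(38, 45/4)
obs 11: x=5 → posterior Gamma(43, 49/4)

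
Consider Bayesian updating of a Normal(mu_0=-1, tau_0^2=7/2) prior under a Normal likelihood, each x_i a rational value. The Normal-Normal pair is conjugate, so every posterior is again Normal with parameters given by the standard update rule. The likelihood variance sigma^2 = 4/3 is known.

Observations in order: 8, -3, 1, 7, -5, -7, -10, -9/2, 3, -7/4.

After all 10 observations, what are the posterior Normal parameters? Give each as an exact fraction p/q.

mu_0=-1061/872, tau_0^2=14/109

obs 1: x=8 → posterior Normal(160/29, 28/29)
obs 2: x=-3 → posterior Normal(97/50, 14/25)
obs 3: x=1 → posterior Normal(118/71, 28/71)
obs 4: x=7 → posterior Normal(265/92, 7/23)
obs 5: x=-5 → posterior Normal(160/113, 28/113)
obs 6: x=-7 → posterior Normal(13/134, 14/67)
obs 7: x=-10 → posterior Normal(-197/155, 28/155)
obs 8: x=-9/2 → posterior Normal(-53/32, 7/44)
obs 9: x=3 → posterior Normal(-457/394, 28/197)
obs 10: x=-7/4 → posterior Normal(-1061/872, 14/109)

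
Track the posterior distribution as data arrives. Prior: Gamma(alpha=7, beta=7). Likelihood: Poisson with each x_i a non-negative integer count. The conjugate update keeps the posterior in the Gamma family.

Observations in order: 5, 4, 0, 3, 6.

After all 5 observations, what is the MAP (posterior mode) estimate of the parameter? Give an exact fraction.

obs 1: x=5 → posterior Gamma(12, 8)
obs 2: x=4 → posterior Gamma(16, 9)
obs 3: x=0 → posterior Gamma(16, 10)
obs 4: x=3 → posterior Gamma(19, 11)
obs 5: x=6 → posterior Gamma(25, 12)

2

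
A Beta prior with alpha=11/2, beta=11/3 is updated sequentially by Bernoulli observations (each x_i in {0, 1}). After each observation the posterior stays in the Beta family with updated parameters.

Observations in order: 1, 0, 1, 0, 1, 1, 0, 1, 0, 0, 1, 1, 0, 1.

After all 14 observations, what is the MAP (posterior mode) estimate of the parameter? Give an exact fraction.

75/127

obs 1: x=1 → posterior Beta(13/2, 11/3)
obs 2: x=0 → posterior Beta(13/2, 14/3)
obs 3: x=1 → posterior Beta(15/2, 14/3)
obs 4: x=0 → posterior Beta(15/2, 17/3)
obs 5: x=1 → posterior Beta(17/2, 17/3)
obs 6: x=1 → posterior Beta(19/2, 17/3)
obs 7: x=0 → posterior Beta(19/2, 20/3)
obs 8: x=1 → posterior Beta(21/2, 20/3)
obs 9: x=0 → posterior Beta(21/2, 23/3)
obs 10: x=0 → posterior Beta(21/2, 26/3)
obs 11: x=1 → posterior Beta(23/2, 26/3)
obs 12: x=1 → posterior Beta(25/2, 26/3)
obs 13: x=0 → posterior Beta(25/2, 29/3)
obs 14: x=1 → posterior Beta(27/2, 29/3)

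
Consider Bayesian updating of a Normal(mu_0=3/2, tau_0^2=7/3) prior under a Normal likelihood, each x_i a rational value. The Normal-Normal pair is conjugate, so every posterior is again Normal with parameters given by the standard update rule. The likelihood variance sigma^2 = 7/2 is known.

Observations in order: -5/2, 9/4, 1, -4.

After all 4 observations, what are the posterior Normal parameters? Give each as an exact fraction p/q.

obs 1: x=-5/2 → posterior Normal(-1/10, 7/5)
obs 2: x=9/4 → posterior Normal(4/7, 1)
obs 3: x=1 → posterior Normal(2/3, 7/9)
obs 4: x=-4 → posterior Normal(-2/11, 7/11)

mu_0=-2/11, tau_0^2=7/11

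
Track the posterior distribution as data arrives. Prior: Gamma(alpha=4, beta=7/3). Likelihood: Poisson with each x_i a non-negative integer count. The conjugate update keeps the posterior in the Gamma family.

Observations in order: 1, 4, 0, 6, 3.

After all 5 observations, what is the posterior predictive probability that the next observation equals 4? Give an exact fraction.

141314727074664621723698331648/1136868377216160297393798828125

obs 1: x=1 → posterior Gamma(5, 10/3)
obs 2: x=4 → posterior Gamma(9, 13/3)
obs 3: x=0 → posterior Gamma(9, 16/3)
obs 4: x=6 → posterior Gamma(15, 19/3)
obs 5: x=3 → posterior Gamma(18, 22/3)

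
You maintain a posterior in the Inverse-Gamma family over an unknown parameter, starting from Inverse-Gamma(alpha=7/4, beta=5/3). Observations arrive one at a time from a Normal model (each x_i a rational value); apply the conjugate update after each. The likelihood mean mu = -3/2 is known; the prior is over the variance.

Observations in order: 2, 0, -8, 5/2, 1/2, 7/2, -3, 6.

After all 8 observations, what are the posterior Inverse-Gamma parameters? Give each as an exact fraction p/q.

obs 1: x=2 → posterior Inverse-Gamma(9/4, 187/24)
obs 2: x=0 → posterior Inverse-Gamma(11/4, 107/12)
obs 3: x=-8 → posterior Inverse-Gamma(13/4, 721/24)
obs 4: x=5/2 → posterior Inverse-Gamma(15/4, 913/24)
obs 5: x=1/2 → posterior Inverse-Gamma(17/4, 961/24)
obs 6: x=7/2 → posterior Inverse-Gamma(19/4, 1261/24)
obs 7: x=-3 → posterior Inverse-Gamma(21/4, 161/3)
obs 8: x=6 → posterior Inverse-Gamma(23/4, 1963/24)

alpha=23/4, beta=1963/24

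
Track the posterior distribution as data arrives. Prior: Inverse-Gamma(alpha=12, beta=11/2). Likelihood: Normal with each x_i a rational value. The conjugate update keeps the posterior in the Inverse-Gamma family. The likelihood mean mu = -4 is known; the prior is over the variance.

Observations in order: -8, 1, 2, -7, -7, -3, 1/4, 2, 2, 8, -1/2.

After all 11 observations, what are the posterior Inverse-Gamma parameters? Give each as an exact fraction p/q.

alpha=35/2, beta=5653/32

obs 1: x=-8 → posterior Inverse-Gamma(25/2, 27/2)
obs 2: x=1 → posterior Inverse-Gamma(13, 26)
obs 3: x=2 → posterior Inverse-Gamma(27/2, 44)
obs 4: x=-7 → posterior Inverse-Gamma(14, 97/2)
obs 5: x=-7 → posterior Inverse-Gamma(29/2, 53)
obs 6: x=-3 → posterior Inverse-Gamma(15, 107/2)
obs 7: x=1/4 → posterior Inverse-Gamma(31/2, 2001/32)
obs 8: x=2 → posterior Inverse-Gamma(16, 2577/32)
obs 9: x=2 → posterior Inverse-Gamma(33/2, 3153/32)
obs 10: x=8 → posterior Inverse-Gamma(17, 5457/32)
obs 11: x=-1/2 → posterior Inverse-Gamma(35/2, 5653/32)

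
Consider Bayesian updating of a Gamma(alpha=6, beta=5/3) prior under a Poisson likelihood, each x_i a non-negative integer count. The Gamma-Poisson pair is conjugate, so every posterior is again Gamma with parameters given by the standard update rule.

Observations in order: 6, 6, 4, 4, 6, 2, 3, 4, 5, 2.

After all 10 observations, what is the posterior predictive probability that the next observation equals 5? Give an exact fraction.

obs 1: x=6 → posterior Gamma(12, 8/3)
obs 2: x=6 → posterior Gamma(18, 11/3)
obs 3: x=4 → posterior Gamma(22, 14/3)
obs 4: x=4 → posterior Gamma(26, 17/3)
obs 5: x=6 → posterior Gamma(32, 20/3)
obs 6: x=2 → posterior Gamma(34, 23/3)
obs 7: x=3 → posterior Gamma(37, 26/3)
obs 8: x=4 → posterior Gamma(41, 29/3)
obs 9: x=5 → posterior Gamma(46, 32/3)
obs 10: x=2 → posterior Gamma(48, 35/3)

5146974483165712462270966394385774069926488663302421855405555106699466705322265625/33451118057061966177405024684877980010307848153422236693668106238136696907925291008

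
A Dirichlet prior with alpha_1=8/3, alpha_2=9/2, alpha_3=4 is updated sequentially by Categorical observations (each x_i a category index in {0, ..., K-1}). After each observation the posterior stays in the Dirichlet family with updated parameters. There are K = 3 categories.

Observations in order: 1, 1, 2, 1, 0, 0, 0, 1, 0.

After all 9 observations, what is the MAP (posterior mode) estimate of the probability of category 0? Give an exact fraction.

obs 1: x=1 → posterior Dirichlet(8/3, 11/2, 4)
obs 2: x=1 → posterior Dirichlet(8/3, 13/2, 4)
obs 3: x=2 → posterior Dirichlet(8/3, 13/2, 5)
obs 4: x=1 → posterior Dirichlet(8/3, 15/2, 5)
obs 5: x=0 → posterior Dirichlet(11/3, 15/2, 5)
obs 6: x=0 → posterior Dirichlet(14/3, 15/2, 5)
obs 7: x=0 → posterior Dirichlet(17/3, 15/2, 5)
obs 8: x=1 → posterior Dirichlet(17/3, 17/2, 5)
obs 9: x=0 → posterior Dirichlet(20/3, 17/2, 5)

34/103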